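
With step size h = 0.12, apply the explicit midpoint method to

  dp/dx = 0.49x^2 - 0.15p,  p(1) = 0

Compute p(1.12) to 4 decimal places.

0.0655

Midpoint: k1 = f(x_n, p_n); k2 = f(x_n + h/2, p_n + (h/2)·k1); p_{n+1} = p_n + h·k2.
x=1.000000, p=0.000000:
  k1 = f(1.000000, 0.000000) = 0.490000
  k2 = f(1.060000, 0.029400) = 0.546154
  p ← 0.000000 + 0.12·0.546154 = 0.065538
p(1.12) ≈ 0.0655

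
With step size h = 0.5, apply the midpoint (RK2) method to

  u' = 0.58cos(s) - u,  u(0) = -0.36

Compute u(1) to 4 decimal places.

Midpoint: k1 = f(s_n, u_n); k2 = f(s_n + h/2, u_n + (h/2)·k1); u_{n+1} = u_n + h·k2.
s=0.000000, u=-0.360000:
  k1 = f(0.000000, -0.360000) = 0.940000
  k2 = f(0.250000, -0.125000) = 0.686969
  u ← -0.360000 + 0.5·0.686969 = -0.016515
s=0.500000, u=-0.016515:
  k1 = f(0.500000, -0.016515) = 0.525513
  k2 = f(0.750000, 0.114863) = 0.309517
  u ← -0.016515 + 0.5·0.309517 = 0.138243
u(1) ≈ 0.1382

0.1382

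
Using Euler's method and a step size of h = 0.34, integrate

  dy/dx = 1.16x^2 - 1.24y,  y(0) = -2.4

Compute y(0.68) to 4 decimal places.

Euler: y_{n+1} = y_n + h·f(x_n, y_n).
x=0.000000, y=-2.400000: f=2.976000 → y ← -2.400000 + 0.34·2.976000 = -1.388160
x=0.340000, y=-1.388160: f=1.855414 → y ← -1.388160 + 0.34·1.855414 = -0.757319
y(0.68) ≈ -0.7573

-0.7573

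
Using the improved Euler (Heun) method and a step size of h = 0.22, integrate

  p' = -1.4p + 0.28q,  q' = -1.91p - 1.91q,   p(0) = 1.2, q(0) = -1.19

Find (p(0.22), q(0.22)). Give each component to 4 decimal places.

Heun on (p,q): k1 = f(t_n, state_n); k2 = f(t_n + h, state_n + h·k1); state_{n+1} = state_n + (h/2)·(k1 + k2).
0.000000: (1.200000, -1.190000)
  k1 = (-2.013200, -0.019100)
  predictor → (0.757096, -1.194202)
  k2 = (-1.394311, 0.834872)
  → (0.825174, -1.100265)
(p(0.22), q(0.22)) ≈ (0.8252, -1.1003)

0.8252, -1.1003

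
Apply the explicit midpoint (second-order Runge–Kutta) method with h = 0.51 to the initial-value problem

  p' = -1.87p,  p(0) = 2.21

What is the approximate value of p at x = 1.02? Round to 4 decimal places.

0.5549

Midpoint: k1 = f(x_n, p_n); k2 = f(x_n + h/2, p_n + (h/2)·k1); p_{n+1} = p_n + h·k2.
x=0.000000, p=2.210000:
  k1 = f(0.000000, 2.210000) = -4.132700
  k2 = f(0.255000, 1.156162) = -2.162022
  p ← 2.210000 + 0.51·(-2.162022) = 1.107369
x=0.510000, p=1.107369:
  k1 = f(0.510000, 1.107369) = -2.070780
  k2 = f(0.765000, 0.579320) = -1.083328
  p ← 1.107369 + 0.51·(-1.083328) = 0.554871
p(1.02) ≈ 0.5549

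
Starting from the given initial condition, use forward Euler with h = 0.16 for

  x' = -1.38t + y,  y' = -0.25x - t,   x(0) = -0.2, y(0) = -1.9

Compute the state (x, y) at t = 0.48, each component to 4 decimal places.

-1.2163, -1.9150

Euler on (x,y): x_{n+1} = x_n + h·x', y_{n+1} = y_n + h·y'.
0.000000: (-0.200000, -1.900000); f=(-1.900000, 0.050000) → (-0.504000, -1.892000)
0.160000: (-0.504000, -1.892000); f=(-2.112800, -0.034000) → (-0.842048, -1.897440)
0.320000: (-0.842048, -1.897440); f=(-2.339040, -0.109488) → (-1.216294, -1.914958)
(x(0.48), y(0.48)) ≈ (-1.2163, -1.9150)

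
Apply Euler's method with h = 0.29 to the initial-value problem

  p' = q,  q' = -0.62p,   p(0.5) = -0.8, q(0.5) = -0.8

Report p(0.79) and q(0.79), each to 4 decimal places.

-1.0320, -0.6562

Euler on (p,q): p_{n+1} = p_n + h·p', q_{n+1} = q_n + h·q'.
0.500000: (-0.800000, -0.800000); f=(-0.800000, 0.496000) → (-1.032000, -0.656160)
(p(0.79), q(0.79)) ≈ (-1.0320, -0.6562)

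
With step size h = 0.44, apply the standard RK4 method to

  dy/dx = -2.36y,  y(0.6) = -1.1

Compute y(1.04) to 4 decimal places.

RK4: k1 = f(x_n, y_n); k2 = f(x_n + h/2, y_n + (h/2)·k1); k3 = f(x_n + h/2, y_n + (h/2)·k2); k4 = f(x_n + h, y_n + h·k3); y_{n+1} = y_n + (h/6)·(k1 + 2k2 + 2k3 + k4).
x=0.600000, y=-1.100000:
  k1 = f(0.600000, -1.100000) = 2.596000
  k2 = f(0.820000, -0.528880) = 1.248157
  k3 = f(0.820000, -0.825406) = 1.947957
  k4 = f(1.040000, -0.242899) = 0.573241
  y ← -1.100000 + (0.44/6)·(k1 + 2k2 + 2k3 + k4) = -0.398826
y(1.04) ≈ -0.3988

-0.3988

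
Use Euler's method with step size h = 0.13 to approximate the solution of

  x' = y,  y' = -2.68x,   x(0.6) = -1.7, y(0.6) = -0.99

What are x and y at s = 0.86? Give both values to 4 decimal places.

-1.8804, 0.2394

Euler on (x,y): x_{n+1} = x_n + h·x', y_{n+1} = y_n + h·y'.
0.600000: (-1.700000, -0.990000); f=(-0.990000, 4.556000) → (-1.828700, -0.397720)
0.730000: (-1.828700, -0.397720); f=(-0.397720, 4.900916) → (-1.880404, 0.239399)
(x(0.86), y(0.86)) ≈ (-1.8804, 0.2394)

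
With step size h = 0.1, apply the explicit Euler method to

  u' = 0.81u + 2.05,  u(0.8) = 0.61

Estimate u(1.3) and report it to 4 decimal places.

Euler: u_{n+1} = u_n + h·f(x_n, u_n).
x=0.800000, u=0.610000: f=2.544100 → u ← 0.610000 + 0.1·2.544100 = 0.864410
x=0.900000, u=0.864410: f=2.750172 → u ← 0.864410 + 0.1·2.750172 = 1.139427
x=1.000000, u=1.139427: f=2.972936 → u ← 1.139427 + 0.1·2.972936 = 1.436721
x=1.100000, u=1.436721: f=3.213744 → u ← 1.436721 + 0.1·3.213744 = 1.758095
x=1.200000, u=1.758095: f=3.474057 → u ← 1.758095 + 0.1·3.474057 = 2.105501
u(1.3) ≈ 2.1055

2.1055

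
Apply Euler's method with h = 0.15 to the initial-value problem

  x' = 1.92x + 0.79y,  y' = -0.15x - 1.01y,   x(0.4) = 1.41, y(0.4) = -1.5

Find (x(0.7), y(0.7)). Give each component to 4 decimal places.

Euler on (x,y): x_{n+1} = x_n + h·x', y_{n+1} = y_n + h·y'.
0.400000: (1.410000, -1.500000); f=(1.522200, 1.303500) → (1.638330, -1.304475)
0.550000: (1.638330, -1.304475); f=(2.115058, 1.071770) → (1.955589, -1.143709)
(x(0.7), y(0.7)) ≈ (1.9556, -1.1437)

1.9556, -1.1437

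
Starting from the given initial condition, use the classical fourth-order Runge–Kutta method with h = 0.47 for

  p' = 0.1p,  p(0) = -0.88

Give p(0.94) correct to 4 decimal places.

RK4: k1 = f(t_n, p_n); k2 = f(t_n + h/2, p_n + (h/2)·k1); k3 = f(t_n + h/2, p_n + (h/2)·k2); k4 = f(t_n + h, p_n + h·k3); p_{n+1} = p_n + (h/6)·(k1 + 2k2 + 2k3 + k4).
t=0.000000, p=-0.880000:
  k1 = f(0.000000, -0.880000) = -0.088000
  k2 = f(0.235000, -0.900680) = -0.090068
  k3 = f(0.235000, -0.901166) = -0.090117
  k4 = f(0.470000, -0.922355) = -0.092235
  p ← -0.880000 + (0.47/6)·(k1 + 2k2 + 2k3 + k4) = -0.922347
t=0.470000, p=-0.922347:
  k1 = f(0.470000, -0.922347) = -0.092235
  k2 = f(0.705000, -0.944023) = -0.094402
  k3 = f(0.705000, -0.944532) = -0.094453
  k4 = f(0.940000, -0.966740) = -0.096674
  p ← -0.922347 + (0.47/6)·(k1 + 2k2 + 2k3 + k4) = -0.966733
p(0.94) ≈ -0.9667

-0.9667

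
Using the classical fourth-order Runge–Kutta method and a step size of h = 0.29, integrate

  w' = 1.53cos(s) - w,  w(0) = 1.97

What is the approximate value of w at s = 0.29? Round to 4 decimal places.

1.8535

RK4: k1 = f(s_n, w_n); k2 = f(s_n + h/2, w_n + (h/2)·k1); k3 = f(s_n + h/2, w_n + (h/2)·k2); k4 = f(s_n + h, w_n + h·k3); w_{n+1} = w_n + (h/6)·(k1 + 2k2 + 2k3 + k4).
s=0.000000, w=1.970000:
  k1 = f(0.000000, 1.970000) = -0.440000
  k2 = f(0.145000, 1.906200) = -0.392256
  k3 = f(0.145000, 1.913123) = -0.399179
  k4 = f(0.290000, 1.854238) = -0.388125
  w ← 1.970000 + (0.29/6)·(k1 + 2k2 + 2k3 + k4) = 1.853469
w(0.29) ≈ 1.8535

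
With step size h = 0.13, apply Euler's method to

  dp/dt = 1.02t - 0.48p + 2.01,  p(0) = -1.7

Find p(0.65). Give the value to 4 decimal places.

Euler: p_{n+1} = p_n + h·f(t_n, p_n).
t=0.000000, p=-1.700000: f=2.826000 → p ← -1.700000 + 0.13·2.826000 = -1.332620
t=0.130000, p=-1.332620: f=2.782258 → p ← -1.332620 + 0.13·2.782258 = -0.970927
t=0.260000, p=-0.970927: f=2.741245 → p ← -0.970927 + 0.13·2.741245 = -0.614565
t=0.390000, p=-0.614565: f=2.702791 → p ← -0.614565 + 0.13·2.702791 = -0.263202
t=0.520000, p=-0.263202: f=2.666737 → p ← -0.263202 + 0.13·2.666737 = 0.083474
p(0.65) ≈ 0.0835

0.0835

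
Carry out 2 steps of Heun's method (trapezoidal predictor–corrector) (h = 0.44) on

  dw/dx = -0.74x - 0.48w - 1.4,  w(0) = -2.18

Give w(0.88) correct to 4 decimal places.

-2.6899

Heun: k1 = f(x_n, w_n); k2 = f(x_n + h, w_n + h·k1); w_{n+1} = w_n + (h/2)·(k1 + k2).
x=0.000000, w=-2.180000:
  k1 = f(0.000000, -2.180000) = -0.353600
  k2 = f(0.440000, -2.335584) = -0.604520
  w ← -2.180000 + (0.44/2)·(-0.353600 + (-0.604520)) = -2.390786
x=0.440000, w=-2.390786:
  k1 = f(0.440000, -2.390786) = -0.578023
  k2 = f(0.880000, -2.645116) = -0.781544
  w ← -2.390786 + (0.44/2)·(-0.578023 + (-0.781544)) = -2.689891
w(0.88) ≈ -2.6899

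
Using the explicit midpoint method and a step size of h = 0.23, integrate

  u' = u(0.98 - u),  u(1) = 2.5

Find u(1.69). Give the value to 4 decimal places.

Midpoint: k1 = f(s_n, u_n); k2 = f(s_n + h/2, u_n + (h/2)·k1); u_{n+1} = u_n + h·k2.
s=1.000000, u=2.500000:
  k1 = f(1.000000, 2.500000) = -3.800000
  k2 = f(1.115000, 2.063000) = -2.234229
  u ← 2.500000 + 0.23·(-2.234229) = 1.986127
s=1.230000, u=1.986127:
  k1 = f(1.230000, 1.986127) = -1.998297
  k2 = f(1.345000, 1.756323) = -1.363474
  u ← 1.986127 + 0.23·(-1.363474) = 1.672528
s=1.460000, u=1.672528:
  k1 = f(1.460000, 1.672528) = -1.158273
  k2 = f(1.575000, 1.539327) = -0.860987
  u ← 1.672528 + 0.23·(-0.860987) = 1.474501
u(1.69) ≈ 1.4745

1.4745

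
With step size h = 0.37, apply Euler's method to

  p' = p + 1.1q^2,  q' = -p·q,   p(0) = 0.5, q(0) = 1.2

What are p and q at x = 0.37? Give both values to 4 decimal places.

Euler on (p,q): p_{n+1} = p_n + h·p', q_{n+1} = q_n + h·q'.
0.000000: (0.500000, 1.200000); f=(2.084000, -0.600000) → (1.271080, 0.978000)
(p(0.37), q(0.37)) ≈ (1.2711, 0.9780)

1.2711, 0.9780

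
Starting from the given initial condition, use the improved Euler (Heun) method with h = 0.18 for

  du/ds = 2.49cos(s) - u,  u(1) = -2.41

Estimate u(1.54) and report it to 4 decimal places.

Heun: k1 = f(s_n, u_n); k2 = f(s_n + h, u_n + h·k1); u_{n+1} = u_n + (h/2)·(k1 + k2).
s=1.000000, u=-2.410000:
  k1 = f(1.000000, -2.410000) = 3.755353
  k2 = f(1.180000, -1.734037) = 2.682539
  u ← -2.410000 + (0.18/2)·(3.755353 + 2.682539) = -1.830590
s=1.180000, u=-1.830590:
  k1 = f(1.180000, -1.830590) = 2.779093
  k2 = f(1.360000, -1.330353) = 1.851357
  u ← -1.830590 + (0.18/2)·(2.779093 + 1.851357) = -1.413849
s=1.360000, u=-1.413849:
  k1 = f(1.360000, -1.413849) = 1.934854
  k2 = f(1.540000, -1.065576) = 1.142246
  u ← -1.413849 + (0.18/2)·(1.934854 + 1.142246) = -1.136910
u(1.54) ≈ -1.1369

-1.1369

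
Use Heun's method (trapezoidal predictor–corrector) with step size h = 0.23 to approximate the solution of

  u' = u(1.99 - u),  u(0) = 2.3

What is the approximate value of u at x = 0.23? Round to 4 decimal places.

2.1821

Heun: k1 = f(x_n, u_n); k2 = f(x_n + h, u_n + h·k1); u_{n+1} = u_n + (h/2)·(k1 + k2).
x=0.000000, u=2.300000:
  k1 = f(0.000000, 2.300000) = -0.713000
  k2 = f(0.230000, 2.136010) = -0.311879
  u ← 2.300000 + (0.23/2)·(-0.713000 + (-0.311879)) = 2.182139
u(0.23) ≈ 2.1821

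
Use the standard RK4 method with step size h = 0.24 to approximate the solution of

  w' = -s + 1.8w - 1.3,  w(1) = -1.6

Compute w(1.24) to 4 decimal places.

-3.1880

RK4: k1 = f(s_n, w_n); k2 = f(s_n + h/2, w_n + (h/2)·k1); k3 = f(s_n + h/2, w_n + (h/2)·k2); k4 = f(s_n + h, w_n + h·k3); w_{n+1} = w_n + (h/6)·(k1 + 2k2 + 2k3 + k4).
s=1.000000, w=-1.600000:
  k1 = f(1.000000, -1.600000) = -5.180000
  k2 = f(1.120000, -2.221600) = -6.418880
  k3 = f(1.120000, -2.370266) = -6.686478
  k4 = f(1.240000, -3.204755) = -8.308559
  w ← -1.600000 + (0.24/6)·(k1 + 2k2 + 2k3 + k4) = -3.187971
w(1.24) ≈ -3.1880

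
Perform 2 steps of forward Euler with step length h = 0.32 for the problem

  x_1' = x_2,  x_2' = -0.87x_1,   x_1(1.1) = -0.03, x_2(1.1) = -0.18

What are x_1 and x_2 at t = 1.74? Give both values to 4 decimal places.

Euler on (x_1,x_2): x_1_{n+1} = x_1_n + h·x_1', x_2_{n+1} = x_2_n + h·x_2'.
1.100000: (-0.030000, -0.180000); f=(-0.180000, 0.026100) → (-0.087600, -0.171648)
1.420000: (-0.087600, -0.171648); f=(-0.171648, 0.076212) → (-0.142527, -0.147260)
(x_1(1.74), x_2(1.74)) ≈ (-0.1425, -0.1473)

-0.1425, -0.1473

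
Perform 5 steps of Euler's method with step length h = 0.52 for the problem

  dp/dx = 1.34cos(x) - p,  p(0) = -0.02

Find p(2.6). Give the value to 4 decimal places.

-0.1514

Euler: p_{n+1} = p_n + h·f(x_n, p_n).
x=0.000000, p=-0.020000: f=1.360000 → p ← -0.020000 + 0.52·1.360000 = 0.687200
x=0.520000, p=0.687200: f=0.475678 → p ← 0.687200 + 0.52·0.475678 = 0.934552
x=1.040000, p=0.934552: f=-0.256217 → p ← 0.934552 + 0.52·(-0.256217) = 0.801319
x=1.560000, p=0.801319: f=-0.786853 → p ← 0.801319 + 0.52·(-0.786853) = 0.392156
x=2.080000, p=0.392156: f=-1.045382 → p ← 0.392156 + 0.52·(-1.045382) = -0.151443
p(2.6) ≈ -0.1514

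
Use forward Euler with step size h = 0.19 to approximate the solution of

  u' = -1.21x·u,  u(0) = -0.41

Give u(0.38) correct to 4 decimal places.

-0.3921

Euler: u_{n+1} = u_n + h·f(x_n, u_n).
x=0.000000, u=-0.410000: f=0.000000 → u ← -0.410000 + 0.19·0.000000 = -0.410000
x=0.190000, u=-0.410000: f=0.094259 → u ← -0.410000 + 0.19·0.094259 = -0.392091
u(0.38) ≈ -0.3921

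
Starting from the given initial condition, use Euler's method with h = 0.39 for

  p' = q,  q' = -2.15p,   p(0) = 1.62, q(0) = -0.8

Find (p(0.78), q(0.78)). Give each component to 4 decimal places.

Euler on (p,q): p_{n+1} = p_n + h·p', q_{n+1} = q_n + h·q'.
0.000000: (1.620000, -0.800000); f=(-0.800000, -3.483000) → (1.308000, -2.158370)
0.390000: (1.308000, -2.158370); f=(-2.158370, -2.812200) → (0.466236, -3.255128)
(p(0.78), q(0.78)) ≈ (0.4662, -3.2551)

0.4662, -3.2551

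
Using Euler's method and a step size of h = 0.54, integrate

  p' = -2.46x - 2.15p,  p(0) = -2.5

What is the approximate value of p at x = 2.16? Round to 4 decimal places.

Euler: p_{n+1} = p_n + h·f(x_n, p_n).
x=0.000000, p=-2.500000: f=5.375000 → p ← -2.500000 + 0.54·5.375000 = 0.402500
x=0.540000, p=0.402500: f=-2.193775 → p ← 0.402500 + 0.54·(-2.193775) = -0.782139
x=1.080000, p=-0.782139: f=-0.975202 → p ← -0.782139 + 0.54·(-0.975202) = -1.308748
x=1.620000, p=-1.308748: f=-1.171392 → p ← -1.308748 + 0.54·(-1.171392) = -1.941300
p(2.16) ≈ -1.9413

-1.9413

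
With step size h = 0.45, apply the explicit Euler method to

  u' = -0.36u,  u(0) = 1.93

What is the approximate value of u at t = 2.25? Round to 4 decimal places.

Euler: u_{n+1} = u_n + h·f(t_n, u_n).
t=0.000000, u=1.930000: f=-0.694800 → u ← 1.930000 + 0.45·(-0.694800) = 1.617340
t=0.450000, u=1.617340: f=-0.582242 → u ← 1.617340 + 0.45·(-0.582242) = 1.355331
t=0.900000, u=1.355331: f=-0.487919 → u ← 1.355331 + 0.45·(-0.487919) = 1.135767
t=1.350000, u=1.135767: f=-0.408876 → u ← 1.135767 + 0.45·(-0.408876) = 0.951773
t=1.800000, u=0.951773: f=-0.342638 → u ← 0.951773 + 0.45·(-0.342638) = 0.797586
u(2.25) ≈ 0.7976

0.7976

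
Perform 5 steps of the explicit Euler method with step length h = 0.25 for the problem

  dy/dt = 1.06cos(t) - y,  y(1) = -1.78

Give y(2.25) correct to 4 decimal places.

-0.4770

Euler: y_{n+1} = y_n + h·f(t_n, y_n).
t=1.000000, y=-1.780000: f=2.352720 → y ← -1.780000 + 0.25·2.352720 = -1.191820
t=1.250000, y=-1.191820: f=1.526062 → y ← -1.191820 + 0.25·1.526062 = -0.810304
t=1.500000, y=-0.810304: f=0.885286 → y ← -0.810304 + 0.25·0.885286 = -0.588983
t=1.750000, y=-0.588983: f=0.400042 → y ← -0.588983 + 0.25·0.400042 = -0.488972
t=2.000000, y=-0.488972: f=0.047857 → y ← -0.488972 + 0.25·0.047857 = -0.477008
y(2.25) ≈ -0.4770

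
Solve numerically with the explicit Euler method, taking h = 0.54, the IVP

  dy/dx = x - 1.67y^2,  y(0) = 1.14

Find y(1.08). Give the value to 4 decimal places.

0.2587

Euler: y_{n+1} = y_n + h·f(x_n, y_n).
x=0.000000, y=1.140000: f=-2.170332 → y ← 1.140000 + 0.54·(-2.170332) = -0.031979
x=0.540000, y=-0.031979: f=0.538292 → y ← -0.031979 + 0.54·0.538292 = 0.258698
y(1.08) ≈ 0.2587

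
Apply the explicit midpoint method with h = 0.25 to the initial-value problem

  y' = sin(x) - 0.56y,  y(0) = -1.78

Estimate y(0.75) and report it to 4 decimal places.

-0.9340

Midpoint: k1 = f(x_n, y_n); k2 = f(x_n + h/2, y_n + (h/2)·k1); y_{n+1} = y_n + h·k2.
x=0.000000, y=-1.780000:
  k1 = f(0.000000, -1.780000) = 0.996800
  k2 = f(0.125000, -1.655400) = 1.051699
  y ← -1.780000 + 0.25·1.051699 = -1.517075
x=0.250000, y=-1.517075:
  k1 = f(0.250000, -1.517075) = 1.096966
  k2 = f(0.375000, -1.379955) = 1.139047
  y ← -1.517075 + 0.25·1.139047 = -1.232314
x=0.500000, y=-1.232314:
  k1 = f(0.500000, -1.232314) = 1.169521
  k2 = f(0.625000, -1.086123) = 1.193326
  y ← -1.232314 + 0.25·1.193326 = -0.933982
y(0.75) ≈ -0.9340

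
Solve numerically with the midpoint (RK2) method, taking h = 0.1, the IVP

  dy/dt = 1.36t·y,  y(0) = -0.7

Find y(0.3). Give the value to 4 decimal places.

-0.7440

Midpoint: k1 = f(t_n, y_n); k2 = f(t_n + h/2, y_n + (h/2)·k1); y_{n+1} = y_n + h·k2.
t=0.000000, y=-0.700000:
  k1 = f(0.000000, -0.700000) = 0.000000
  k2 = f(0.050000, -0.700000) = -0.047600
  y ← -0.700000 + 0.1·(-0.047600) = -0.704760
t=0.100000, y=-0.704760:
  k1 = f(0.100000, -0.704760) = -0.095847
  k2 = f(0.150000, -0.709552) = -0.144749
  y ← -0.704760 + 0.1·(-0.144749) = -0.719235
t=0.200000, y=-0.719235:
  k1 = f(0.200000, -0.719235) = -0.195632
  k2 = f(0.250000, -0.729016) = -0.247866
  y ← -0.719235 + 0.1·(-0.247866) = -0.744021
y(0.3) ≈ -0.7440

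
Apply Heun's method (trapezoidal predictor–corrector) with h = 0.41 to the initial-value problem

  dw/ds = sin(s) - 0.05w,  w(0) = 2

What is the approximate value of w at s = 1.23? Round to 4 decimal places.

2.5244

Heun: k1 = f(s_n, w_n); k2 = f(s_n + h, w_n + h·k1); w_{n+1} = w_n + (h/2)·(k1 + k2).
s=0.000000, w=2.000000:
  k1 = f(0.000000, 2.000000) = -0.100000
  k2 = f(0.410000, 1.959000) = 0.300659
  w ← 2.000000 + (0.41/2)·(-0.100000 + 0.300659) = 2.041135
s=0.410000, w=2.041135:
  k1 = f(0.410000, 2.041135) = 0.296553
  k2 = f(0.820000, 2.162722) = 0.623010
  w ← 2.041135 + (0.41/2)·(0.296553 + 0.623010) = 2.229645
s=0.820000, w=2.229645:
  k1 = f(0.820000, 2.229645) = 0.619664
  k2 = f(1.230000, 2.483707) = 0.818303
  w ← 2.229645 + (0.41/2)·(0.619664 + 0.818303) = 2.524429
w(1.23) ≈ 2.5244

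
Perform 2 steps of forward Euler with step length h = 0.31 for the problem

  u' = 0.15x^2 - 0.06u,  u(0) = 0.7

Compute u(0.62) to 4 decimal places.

0.6787

Euler: u_{n+1} = u_n + h·f(x_n, u_n).
x=0.000000, u=0.700000: f=-0.042000 → u ← 0.700000 + 0.31·(-0.042000) = 0.686980
x=0.310000, u=0.686980: f=-0.026804 → u ← 0.686980 + 0.31·(-0.026804) = 0.678671
u(0.62) ≈ 0.6787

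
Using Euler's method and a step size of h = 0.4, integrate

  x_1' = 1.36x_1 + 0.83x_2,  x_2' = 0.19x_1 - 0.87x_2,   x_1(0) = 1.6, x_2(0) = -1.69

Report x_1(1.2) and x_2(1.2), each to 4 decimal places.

Euler on (x_1,x_2): x_1_{n+1} = x_1_n + h·x_1', x_2_{n+1} = x_2_n + h·x_2'.
0.000000: (1.600000, -1.690000); f=(0.773300, 1.774300) → (1.909320, -0.980280)
0.400000: (1.909320, -0.980280); f=(1.783043, 1.215614) → (2.622537, -0.494034)
0.800000: (2.622537, -0.494034); f=(3.156602, 0.928092) → (3.885178, -0.122798)
(x_1(1.2), x_2(1.2)) ≈ (3.8852, -0.1228)

3.8852, -0.1228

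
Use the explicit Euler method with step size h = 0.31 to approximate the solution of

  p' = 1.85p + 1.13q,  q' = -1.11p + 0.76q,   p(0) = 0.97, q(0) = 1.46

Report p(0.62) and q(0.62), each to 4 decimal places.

3.7214, 1.1154

Euler on (p,q): p_{n+1} = p_n + h·p', q_{n+1} = q_n + h·q'.
0.000000: (0.970000, 1.460000); f=(3.444300, 0.032900) → (2.037733, 1.470199)
0.310000: (2.037733, 1.470199); f=(5.431131, -1.144532) → (3.721384, 1.115394)
(p(0.62), q(0.62)) ≈ (3.7214, 1.1154)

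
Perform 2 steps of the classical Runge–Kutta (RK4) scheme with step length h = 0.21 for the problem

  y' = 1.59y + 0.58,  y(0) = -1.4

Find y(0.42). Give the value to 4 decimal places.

-2.3833

RK4: k1 = f(s_n, y_n); k2 = f(s_n + h/2, y_n + (h/2)·k1); k3 = f(s_n + h/2, y_n + (h/2)·k2); k4 = f(s_n + h, y_n + h·k3); y_{n+1} = y_n + (h/6)·(k1 + 2k2 + 2k3 + k4).
s=0.000000, y=-1.400000:
  k1 = f(0.000000, -1.400000) = -1.646000
  k2 = f(0.105000, -1.572830) = -1.920800
  k3 = f(0.105000, -1.601684) = -1.966678
  k4 = f(0.210000, -1.813002) = -2.302674
  y ← -1.400000 + (0.21/6)·(k1 + 2k2 + 2k3 + k4) = -1.810327
s=0.210000, y=-1.810327:
  k1 = f(0.210000, -1.810327) = -2.298420
  k2 = f(0.315000, -2.051661) = -2.682141
  k3 = f(0.315000, -2.091952) = -2.746203
  k4 = f(0.420000, -2.387030) = -3.215377
  y ← -1.810327 + (0.21/6)·(k1 + 2k2 + 2k3 + k4) = -2.383294
y(0.42) ≈ -2.3833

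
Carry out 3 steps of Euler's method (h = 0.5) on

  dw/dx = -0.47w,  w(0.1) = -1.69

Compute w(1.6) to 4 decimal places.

-0.7566

Euler: w_{n+1} = w_n + h·f(x_n, w_n).
x=0.100000, w=-1.690000: f=0.794300 → w ← -1.690000 + 0.5·0.794300 = -1.292850
x=0.600000, w=-1.292850: f=0.607639 → w ← -1.292850 + 0.5·0.607639 = -0.989030
x=1.100000, w=-0.989030: f=0.464844 → w ← -0.989030 + 0.5·0.464844 = -0.756608
w(1.6) ≈ -0.7566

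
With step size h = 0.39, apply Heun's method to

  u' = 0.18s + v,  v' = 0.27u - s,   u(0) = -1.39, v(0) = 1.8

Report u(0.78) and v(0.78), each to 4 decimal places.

Heun on (u,v): k1 = f(s_n, state_n); k2 = f(s_n + h, state_n + h·k1); state_{n+1} = state_n + (h/2)·(k1 + k2).
0.000000: (-1.390000, 1.800000)
  k1 = (1.800000, -0.375300)
  predictor → (-0.688000, 1.653633)
  k2 = (1.723833, -0.575760)
  → (-0.702853, 1.614543)
0.390000: (-0.702853, 1.614543)
  k1 = (1.684743, -0.579770)
  predictor → (-0.045803, 1.388433)
  k2 = (1.528833, -0.792367)
  → (-0.076205, 1.346977)
(u(0.78), v(0.78)) ≈ (-0.0762, 1.3470)

-0.0762, 1.3470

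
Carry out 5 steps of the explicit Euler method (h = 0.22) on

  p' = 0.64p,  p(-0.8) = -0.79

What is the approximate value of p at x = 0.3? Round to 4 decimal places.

-1.5264

Euler: p_{n+1} = p_n + h·f(x_n, p_n).
x=-0.800000, p=-0.790000: f=-0.505600 → p ← -0.790000 + 0.22·(-0.505600) = -0.901232
x=-0.580000, p=-0.901232: f=-0.576788 → p ← -0.901232 + 0.22·(-0.576788) = -1.028125
x=-0.360000, p=-1.028125: f=-0.658000 → p ← -1.028125 + 0.22·(-0.658000) = -1.172886
x=-0.140000, p=-1.172886: f=-0.750647 → p ← -1.172886 + 0.22·(-0.750647) = -1.338028
x=0.080000, p=-1.338028: f=-0.856338 → p ← -1.338028 + 0.22·(-0.856338) = -1.526422
p(0.3) ≈ -1.5264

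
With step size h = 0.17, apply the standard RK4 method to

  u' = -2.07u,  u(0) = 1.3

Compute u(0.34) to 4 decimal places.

0.6432

RK4: k1 = f(t_n, u_n); k2 = f(t_n + h/2, u_n + (h/2)·k1); k3 = f(t_n + h/2, u_n + (h/2)·k2); k4 = f(t_n + h, u_n + h·k3); u_{n+1} = u_n + (h/6)·(k1 + 2k2 + 2k3 + k4).
t=0.000000, u=1.300000:
  k1 = f(0.000000, 1.300000) = -2.691000
  k2 = f(0.085000, 1.071265) = -2.217519
  k3 = f(0.085000, 1.111511) = -2.300828
  k4 = f(0.170000, 0.908859) = -1.881339
  u ← 1.300000 + (0.17/6)·(k1 + 2k2 + 2k3 + k4) = 0.914411
t=0.170000, u=0.914411:
  k1 = f(0.170000, 0.914411) = -1.892830
  k2 = f(0.255000, 0.753520) = -1.559787
  k3 = f(0.255000, 0.781829) = -1.618386
  k4 = f(0.340000, 0.639285) = -1.323320
  u ← 0.914411 + (0.17/6)·(k1 + 2k2 + 2k3 + k4) = 0.643190
u(0.34) ≈ 0.6432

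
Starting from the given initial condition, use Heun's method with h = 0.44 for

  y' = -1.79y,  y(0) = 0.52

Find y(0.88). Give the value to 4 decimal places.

0.1420

Heun: k1 = f(t_n, y_n); k2 = f(t_n + h, y_n + h·k1); y_{n+1} = y_n + (h/2)·(k1 + k2).
t=0.000000, y=0.520000:
  k1 = f(0.000000, 0.520000) = -0.930800
  k2 = f(0.440000, 0.110448) = -0.197702
  y ← 0.520000 + (0.44/2)·(-0.930800 + (-0.197702)) = 0.271730
t=0.440000, y=0.271730:
  k1 = f(0.440000, 0.271730) = -0.486396
  k2 = f(0.880000, 0.057715) = -0.103310
  y ← 0.271730 + (0.44/2)·(-0.486396 + (-0.103310)) = 0.141994
y(0.88) ≈ 0.1420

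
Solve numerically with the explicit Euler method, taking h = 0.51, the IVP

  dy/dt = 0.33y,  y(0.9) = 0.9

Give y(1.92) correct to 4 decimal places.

Euler: y_{n+1} = y_n + h·f(t_n, y_n).
t=0.900000, y=0.900000: f=0.297000 → y ← 0.900000 + 0.51·0.297000 = 1.051470
t=1.410000, y=1.051470: f=0.346985 → y ← 1.051470 + 0.51·0.346985 = 1.228432
y(1.92) ≈ 1.2284

1.2284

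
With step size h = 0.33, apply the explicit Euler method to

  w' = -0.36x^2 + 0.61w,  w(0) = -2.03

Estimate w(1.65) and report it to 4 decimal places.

-5.5227

Euler: w_{n+1} = w_n + h·f(x_n, w_n).
x=0.000000, w=-2.030000: f=-1.238300 → w ← -2.030000 + 0.33·(-1.238300) = -2.438639
x=0.330000, w=-2.438639: f=-1.526774 → w ← -2.438639 + 0.33·(-1.526774) = -2.942474
x=0.660000, w=-2.942474: f=-1.951725 → w ← -2.942474 + 0.33·(-1.951725) = -3.586544
x=0.990000, w=-3.586544: f=-2.540628 → w ← -3.586544 + 0.33·(-2.540628) = -4.424951
x=1.320000, w=-4.424951: f=-3.326484 → w ← -4.424951 + 0.33·(-3.326484) = -5.522691
w(1.65) ≈ -5.5227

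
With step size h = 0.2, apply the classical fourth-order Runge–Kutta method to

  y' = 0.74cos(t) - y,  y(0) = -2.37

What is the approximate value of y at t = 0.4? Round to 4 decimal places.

-1.3518

RK4: k1 = f(t_n, y_n); k2 = f(t_n + h/2, y_n + (h/2)·k1); k3 = f(t_n + h/2, y_n + (h/2)·k2); k4 = f(t_n + h, y_n + h·k3); y_{n+1} = y_n + (h/6)·(k1 + 2k2 + 2k3 + k4).
t=0.000000, y=-2.370000:
  k1 = f(0.000000, -2.370000) = 3.110000
  k2 = f(0.100000, -2.059000) = 2.795303
  k3 = f(0.100000, -2.090470) = 2.826773
  k4 = f(0.200000, -1.804645) = 2.529895
  y ← -2.370000 + (0.2/6)·(k1 + 2k2 + 2k3 + k4) = -1.807198
t=0.200000, y=-1.807198:
  k1 = f(0.200000, -1.807198) = 2.532448
  k2 = f(0.300000, -1.553954) = 2.260903
  k3 = f(0.300000, -1.581108) = 2.288057
  k4 = f(0.400000, -1.349587) = 2.031172
  y ← -1.807198 + (0.2/6)·(k1 + 2k2 + 2k3 + k4) = -1.351814
y(0.4) ≈ -1.3518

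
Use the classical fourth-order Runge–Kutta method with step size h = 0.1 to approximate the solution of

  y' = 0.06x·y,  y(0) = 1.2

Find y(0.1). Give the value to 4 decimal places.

RK4: k1 = f(x_n, y_n); k2 = f(x_n + h/2, y_n + (h/2)·k1); k3 = f(x_n + h/2, y_n + (h/2)·k2); k4 = f(x_n + h, y_n + h·k3); y_{n+1} = y_n + (h/6)·(k1 + 2k2 + 2k3 + k4).
x=0.000000, y=1.200000:
  k1 = f(0.000000, 1.200000) = 0.000000
  k2 = f(0.050000, 1.200000) = 0.003600
  k3 = f(0.050000, 1.200180) = 0.003601
  k4 = f(0.100000, 1.200360) = 0.007202
  y ← 1.200000 + (0.1/6)·(k1 + 2k2 + 2k3 + k4) = 1.200360
y(0.1) ≈ 1.2004

1.2004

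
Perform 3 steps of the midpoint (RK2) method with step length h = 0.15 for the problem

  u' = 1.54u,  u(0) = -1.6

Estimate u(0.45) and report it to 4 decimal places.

-3.1830

Midpoint: k1 = f(s_n, u_n); k2 = f(s_n + h/2, u_n + (h/2)·k1); u_{n+1} = u_n + h·k2.
s=0.000000, u=-1.600000:
  k1 = f(0.000000, -1.600000) = -2.464000
  k2 = f(0.075000, -1.784800) = -2.748592
  u ← -1.600000 + 0.15·(-2.748592) = -2.012289
s=0.150000, u=-2.012289:
  k1 = f(0.150000, -2.012289) = -3.098925
  k2 = f(0.225000, -2.244708) = -3.456851
  u ← -2.012289 + 0.15·(-3.456851) = -2.530816
s=0.300000, u=-2.530816:
  k1 = f(0.300000, -2.530816) = -3.897457
  k2 = f(0.375000, -2.823126) = -4.347614
  u ← -2.530816 + 0.15·(-4.347614) = -3.182958
u(0.45) ≈ -3.1830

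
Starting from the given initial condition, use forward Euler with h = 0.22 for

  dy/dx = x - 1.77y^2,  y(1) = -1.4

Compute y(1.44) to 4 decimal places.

Euler: y_{n+1} = y_n + h·f(x_n, y_n).
x=1.000000, y=-1.400000: f=-2.469200 → y ← -1.400000 + 0.22·(-2.469200) = -1.943224
x=1.220000, y=-1.943224: f=-5.463732 → y ← -1.943224 + 0.22·(-5.463732) = -3.145245
y(1.44) ≈ -3.1452

-3.1452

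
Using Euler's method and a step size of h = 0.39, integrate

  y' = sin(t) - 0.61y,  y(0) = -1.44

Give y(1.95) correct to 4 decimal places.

0.5184

Euler: y_{n+1} = y_n + h·f(t_n, y_n).
t=0.000000, y=-1.440000: f=0.878400 → y ← -1.440000 + 0.39·0.878400 = -1.097424
t=0.390000, y=-1.097424: f=1.049617 → y ← -1.097424 + 0.39·1.049617 = -0.688073
t=0.780000, y=-0.688073: f=1.123004 → y ← -0.688073 + 0.39·1.123004 = -0.250102
t=1.170000, y=-0.250102: f=1.073313 → y ← -0.250102 + 0.39·1.073313 = 0.168490
t=1.560000, y=0.168490: f=0.897163 → y ← 0.168490 + 0.39·0.897163 = 0.518384
y(1.95) ≈ 0.5184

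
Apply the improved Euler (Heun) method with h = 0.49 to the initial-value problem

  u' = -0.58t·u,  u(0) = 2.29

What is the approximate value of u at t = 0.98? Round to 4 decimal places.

1.7268

Heun: k1 = f(t_n, u_n); k2 = f(t_n + h, u_n + h·k1); u_{n+1} = u_n + (h/2)·(k1 + k2).
t=0.000000, u=2.290000:
  k1 = f(0.000000, 2.290000) = 0.000000
  k2 = f(0.490000, 2.290000) = -0.650818
  u ← 2.290000 + (0.49/2)·(0.000000 + (-0.650818)) = 2.130550
t=0.490000, u=2.130550:
  k1 = f(0.490000, 2.130550) = -0.605502
  k2 = f(0.980000, 1.833854) = -1.042362
  u ← 2.130550 + (0.49/2)·(-0.605502 + (-1.042362)) = 1.726823
u(0.98) ≈ 1.7268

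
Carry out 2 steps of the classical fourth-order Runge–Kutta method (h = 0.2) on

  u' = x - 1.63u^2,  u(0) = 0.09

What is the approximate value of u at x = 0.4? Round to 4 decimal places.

RK4: k1 = f(x_n, u_n); k2 = f(x_n + h/2, u_n + (h/2)·k1); k3 = f(x_n + h/2, u_n + (h/2)·k2); k4 = f(x_n + h, u_n + h·k3); u_{n+1} = u_n + (h/6)·(k1 + 2k2 + 2k3 + k4).
x=0.000000, u=0.090000:
  k1 = f(0.000000, 0.090000) = -0.013203
  k2 = f(0.100000, 0.088680) = 0.087182
  k3 = f(0.100000, 0.098718) = 0.084115
  k4 = f(0.200000, 0.106823) = 0.181400
  u ← 0.090000 + (0.2/6)·(k1 + 2k2 + 2k3 + k4) = 0.107026
x=0.200000, u=0.107026:
  k1 = f(0.200000, 0.107026) = 0.181329
  k2 = f(0.300000, 0.125159) = 0.274466
  k3 = f(0.300000, 0.134473) = 0.270525
  k4 = f(0.400000, 0.161131) = 0.357680
  u ← 0.107026 + (0.2/6)·(k1 + 2k2 + 2k3 + k4) = 0.161326
u(0.4) ≈ 0.1613

0.1613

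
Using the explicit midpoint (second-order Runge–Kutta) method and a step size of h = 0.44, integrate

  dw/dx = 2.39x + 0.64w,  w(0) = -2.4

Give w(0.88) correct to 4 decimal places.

-3.1248

Midpoint: k1 = f(x_n, w_n); k2 = f(x_n + h/2, w_n + (h/2)·k1); w_{n+1} = w_n + h·k2.
x=0.000000, w=-2.400000:
  k1 = f(0.000000, -2.400000) = -1.536000
  k2 = f(0.220000, -2.737920) = -1.226469
  w ← -2.400000 + 0.44·(-1.226469) = -2.939646
x=0.440000, w=-2.939646:
  k1 = f(0.440000, -2.939646) = -0.829774
  k2 = f(0.660000, -3.122196) = -0.420806
  w ← -2.939646 + 0.44·(-0.420806) = -3.124801
w(0.88) ≈ -3.1248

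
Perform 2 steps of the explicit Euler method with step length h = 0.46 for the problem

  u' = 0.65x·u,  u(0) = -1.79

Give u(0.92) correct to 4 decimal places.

Euler: u_{n+1} = u_n + h·f(x_n, u_n).
x=0.000000, u=-1.790000: f=0.000000 → u ← -1.790000 + 0.46·0.000000 = -1.790000
x=0.460000, u=-1.790000: f=-0.535210 → u ← -1.790000 + 0.46·(-0.535210) = -2.036197
u(0.92) ≈ -2.0362

-2.0362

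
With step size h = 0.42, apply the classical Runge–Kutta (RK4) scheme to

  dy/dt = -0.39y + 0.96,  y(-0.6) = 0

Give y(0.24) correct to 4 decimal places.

0.6876

RK4: k1 = f(t_n, y_n); k2 = f(t_n + h/2, y_n + (h/2)·k1); k3 = f(t_n + h/2, y_n + (h/2)·k2); k4 = f(t_n + h, y_n + h·k3); y_{n+1} = y_n + (h/6)·(k1 + 2k2 + 2k3 + k4).
t=-0.600000, y=0.000000:
  k1 = f(-0.600000, 0.000000) = 0.960000
  k2 = f(-0.390000, 0.201600) = 0.881376
  k3 = f(-0.390000, 0.185089) = 0.887815
  k4 = f(-0.180000, 0.372882) = 0.814576
  y ← 0.000000 + (0.42/6)·(k1 + 2k2 + 2k3 + k4) = 0.371907
t=-0.180000, y=0.371907:
  k1 = f(-0.180000, 0.371907) = 0.814956
  k2 = f(0.030000, 0.543048) = 0.748211
  k3 = f(0.030000, 0.529031) = 0.753678
  k4 = f(0.240000, 0.688452) = 0.691504
  y ← 0.371907 + (0.42/6)·(k1 + 2k2 + 2k3 + k4) = 0.687624
y(0.24) ≈ 0.6876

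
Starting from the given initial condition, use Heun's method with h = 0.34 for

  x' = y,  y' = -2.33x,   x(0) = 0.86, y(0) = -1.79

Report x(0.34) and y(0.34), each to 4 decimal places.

0.1356, -2.2302

Heun on (x,y): k1 = f(t_n, state_n); k2 = f(t_n + h, state_n + h·k1); state_{n+1} = state_n + (h/2)·(k1 + k2).
0.000000: (0.860000, -1.790000)
  k1 = (-1.790000, -2.003800)
  predictor → (0.251400, -2.471292)
  k2 = (-2.471292, -0.585762)
  → (0.135580, -2.230226)
(x(0.34), y(0.34)) ≈ (0.1356, -2.2302)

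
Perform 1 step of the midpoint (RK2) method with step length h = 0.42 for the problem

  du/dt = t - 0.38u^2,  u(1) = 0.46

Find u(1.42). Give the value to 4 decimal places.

Midpoint: k1 = f(t_n, u_n); k2 = f(t_n + h/2, u_n + (h/2)·k1); u_{n+1} = u_n + h·k2.
t=1.000000, u=0.460000:
  k1 = f(1.000000, 0.460000) = 0.919592
  k2 = f(1.210000, 0.653114) = 1.047908
  u ← 0.460000 + 0.42·1.047908 = 0.900121
u(1.42) ≈ 0.9001

0.9001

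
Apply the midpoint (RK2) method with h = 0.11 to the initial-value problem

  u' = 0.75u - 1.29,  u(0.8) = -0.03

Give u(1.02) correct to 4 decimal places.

-0.3436

Midpoint: k1 = f(t_n, u_n); k2 = f(t_n + h/2, u_n + (h/2)·k1); u_{n+1} = u_n + h·k2.
t=0.800000, u=-0.030000:
  k1 = f(0.800000, -0.030000) = -1.312500
  k2 = f(0.855000, -0.102188) = -1.366641
  u ← -0.030000 + 0.11·(-1.366641) = -0.180330
t=0.910000, u=-0.180330:
  k1 = f(0.910000, -0.180330) = -1.425248
  k2 = f(0.965000, -0.258719) = -1.484039
  u ← -0.180330 + 0.11·(-1.484039) = -0.343575
u(1.02) ≈ -0.3436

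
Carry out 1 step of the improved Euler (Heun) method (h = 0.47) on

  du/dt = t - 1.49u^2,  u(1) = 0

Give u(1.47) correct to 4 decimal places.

Heun: k1 = f(t_n, u_n); k2 = f(t_n + h, u_n + h·k1); u_{n+1} = u_n + (h/2)·(k1 + k2).
t=1.000000, u=0.000000:
  k1 = f(1.000000, 0.000000) = 1.000000
  k2 = f(1.470000, 0.470000) = 1.140859
  u ← 0.000000 + (0.47/2)·(1.000000 + 1.140859) = 0.503102
u(1.47) ≈ 0.5031

0.5031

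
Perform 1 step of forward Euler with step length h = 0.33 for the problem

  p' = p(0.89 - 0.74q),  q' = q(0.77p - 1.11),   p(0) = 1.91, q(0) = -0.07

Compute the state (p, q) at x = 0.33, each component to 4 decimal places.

2.5036, -0.0783

Euler on (p,q): p_{n+1} = p_n + h·p', q_{n+1} = q_n + h·q'.
0.000000: (1.910000, -0.070000); f=(1.798838, -0.025249) → (2.503617, -0.078332)
(p(0.33), q(0.33)) ≈ (2.5036, -0.0783)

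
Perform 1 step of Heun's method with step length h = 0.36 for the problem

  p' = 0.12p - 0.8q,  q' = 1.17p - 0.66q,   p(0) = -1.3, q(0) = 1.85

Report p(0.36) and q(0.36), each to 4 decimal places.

-1.7595, 0.8561

Heun on (p,q): k1 = f(s_n, state_n); k2 = f(s_n + h, state_n + h·k1); state_{n+1} = state_n + (h/2)·(k1 + k2).
0.000000: (-1.300000, 1.850000)
  k1 = (-1.636000, -2.742000)
  predictor → (-1.888960, 0.862880)
  k2 = (-0.916979, -2.779584)
  → (-1.759536, 0.856115)
(p(0.36), q(0.36)) ≈ (-1.7595, 0.8561)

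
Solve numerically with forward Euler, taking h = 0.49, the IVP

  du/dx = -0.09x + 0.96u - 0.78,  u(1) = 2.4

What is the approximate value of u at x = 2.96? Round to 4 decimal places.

Euler: u_{n+1} = u_n + h·f(x_n, u_n).
x=1.000000, u=2.400000: f=1.434000 → u ← 2.400000 + 0.49·1.434000 = 3.102660
x=1.490000, u=3.102660: f=2.064454 → u ← 3.102660 + 0.49·2.064454 = 4.114242
x=1.980000, u=4.114242: f=2.991473 → u ← 4.114242 + 0.49·2.991473 = 5.580064
x=2.470000, u=5.580064: f=4.354561 → u ← 5.580064 + 0.49·4.354561 = 7.713799
u(2.96) ≈ 7.7138

7.7138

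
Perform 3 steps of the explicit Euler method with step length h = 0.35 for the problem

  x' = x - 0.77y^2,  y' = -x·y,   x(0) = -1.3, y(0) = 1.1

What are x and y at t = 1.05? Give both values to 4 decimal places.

-6.7871, 6.1548

Euler on (x,y): x_{n+1} = x_n + h·x', y_{n+1} = y_n + h·y'.
0.000000: (-1.300000, 1.100000); f=(-2.231700, 1.430000) → (-2.081095, 1.600500)
0.350000: (-2.081095, 1.600500); f=(-4.053527, 3.330793) → (-3.499830, 2.766277)
0.700000: (-3.499830, 2.766277); f=(-9.392093, 9.681499) → (-6.787062, 6.154802)
(x(1.05), y(1.05)) ≈ (-6.7871, 6.1548)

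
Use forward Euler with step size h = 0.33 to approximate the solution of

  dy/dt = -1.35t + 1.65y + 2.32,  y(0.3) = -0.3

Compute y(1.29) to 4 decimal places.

Euler: y_{n+1} = y_n + h·f(t_n, y_n).
t=0.300000, y=-0.300000: f=1.420000 → y ← -0.300000 + 0.33·1.420000 = 0.168600
t=0.630000, y=0.168600: f=1.747690 → y ← 0.168600 + 0.33·1.747690 = 0.745338
t=0.960000, y=0.745338: f=2.253807 → y ← 0.745338 + 0.33·2.253807 = 1.489094
y(1.29) ≈ 1.4891

1.4891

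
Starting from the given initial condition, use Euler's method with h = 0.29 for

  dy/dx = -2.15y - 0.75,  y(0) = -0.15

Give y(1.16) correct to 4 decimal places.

Euler: y_{n+1} = y_n + h·f(x_n, y_n).
x=0.000000, y=-0.150000: f=-0.427500 → y ← -0.150000 + 0.29·(-0.427500) = -0.273975
x=0.290000, y=-0.273975: f=-0.160954 → y ← -0.273975 + 0.29·(-0.160954) = -0.320652
x=0.580000, y=-0.320652: f=-0.060599 → y ← -0.320652 + 0.29·(-0.060599) = -0.338225
x=0.870000, y=-0.338225: f=-0.022816 → y ← -0.338225 + 0.29·(-0.022816) = -0.344842
y(1.16) ≈ -0.3448

-0.3448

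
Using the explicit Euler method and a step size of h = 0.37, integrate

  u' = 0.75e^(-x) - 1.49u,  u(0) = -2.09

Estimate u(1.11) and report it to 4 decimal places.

Euler: u_{n+1} = u_n + h·f(x_n, u_n).
x=0.000000, u=-2.090000: f=3.864100 → u ← -2.090000 + 0.37·3.864100 = -0.660283
x=0.370000, u=-0.660283: f=1.501872 → u ← -0.660283 + 0.37·1.501872 = -0.104590
x=0.740000, u=-0.104590: f=0.513675 → u ← -0.104590 + 0.37·0.513675 = 0.085469
u(1.11) ≈ 0.0855

0.0855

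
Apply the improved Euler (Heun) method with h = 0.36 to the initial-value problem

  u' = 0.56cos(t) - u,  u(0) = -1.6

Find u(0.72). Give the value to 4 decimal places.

-0.5467

Heun: k1 = f(t_n, u_n); k2 = f(t_n + h, u_n + h·k1); u_{n+1} = u_n + (h/2)·(k1 + k2).
t=0.000000, u=-1.600000:
  k1 = f(0.000000, -1.600000) = 2.160000
  k2 = f(0.360000, -0.822400) = 1.346502
  u ← -1.600000 + (0.36/2)·(2.160000 + 1.346502) = -0.968830
t=0.360000, u=-0.968830:
  k1 = f(0.360000, -0.968830) = 1.492932
  k2 = f(0.720000, -0.431374) = 0.852385
  u ← -0.968830 + (0.36/2)·(1.492932 + 0.852385) = -0.546673
u(0.72) ≈ -0.5467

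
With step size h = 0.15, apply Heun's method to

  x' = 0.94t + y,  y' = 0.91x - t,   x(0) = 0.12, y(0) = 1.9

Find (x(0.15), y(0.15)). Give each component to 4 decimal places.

0.4168, 1.9246

Heun on (x,y): k1 = f(t_n, state_n); k2 = f(t_n + h, state_n + h·k1); state_{n+1} = state_n + (h/2)·(k1 + k2).
0.000000: (0.120000, 1.900000)
  k1 = (1.900000, 0.109200)
  predictor → (0.405000, 1.916380)
  k2 = (2.057380, 0.218550)
  → (0.416803, 1.924581)
(x(0.15), y(0.15)) ≈ (0.4168, 1.9246)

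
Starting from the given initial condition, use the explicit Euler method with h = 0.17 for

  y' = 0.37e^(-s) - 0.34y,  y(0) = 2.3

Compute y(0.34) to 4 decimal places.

2.1541

Euler: y_{n+1} = y_n + h·f(s_n, y_n).
s=0.000000, y=2.300000: f=-0.412000 → y ← 2.300000 + 0.17·(-0.412000) = 2.229960
s=0.170000, y=2.229960: f=-0.446030 → y ← 2.229960 + 0.17·(-0.446030) = 2.154135
y(0.34) ≈ 2.1541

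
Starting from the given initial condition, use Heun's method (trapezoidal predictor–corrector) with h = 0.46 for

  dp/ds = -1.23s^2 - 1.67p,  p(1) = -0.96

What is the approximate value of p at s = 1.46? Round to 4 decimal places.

-1.1744

Heun: k1 = f(s_n, p_n); k2 = f(s_n + h, p_n + h·k1); p_{n+1} = p_n + (h/2)·(k1 + k2).
s=1.000000, p=-0.960000:
  k1 = f(1.000000, -0.960000) = 0.373200
  k2 = f(1.460000, -0.788328) = -1.305360
  p ← -0.960000 + (0.46/2)·(0.373200 + (-1.305360)) = -1.174397
p(1.46) ≈ -1.1744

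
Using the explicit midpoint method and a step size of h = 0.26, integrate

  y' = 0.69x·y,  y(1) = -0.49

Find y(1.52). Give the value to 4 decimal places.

Midpoint: k1 = f(x_n, y_n); k2 = f(x_n + h/2, y_n + (h/2)·k1); y_{n+1} = y_n + h·k2.
x=1.000000, y=-0.490000:
  k1 = f(1.000000, -0.490000) = -0.338100
  k2 = f(1.130000, -0.533953) = -0.416323
  y ← -0.490000 + 0.26·(-0.416323) = -0.598244
x=1.260000, y=-0.598244:
  k1 = f(1.260000, -0.598244) = -0.520113
  k2 = f(1.390000, -0.665859) = -0.638625
  y ← -0.598244 + 0.26·(-0.638625) = -0.764287
y(1.52) ≈ -0.7643

-0.7643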